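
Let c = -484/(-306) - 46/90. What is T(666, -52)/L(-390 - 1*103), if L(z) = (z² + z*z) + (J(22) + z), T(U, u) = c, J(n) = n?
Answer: 91/41278295 ≈ 2.2045e-6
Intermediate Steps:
c = 91/85 (c = -484*(-1/306) - 46*1/90 = 242/153 - 23/45 = 91/85 ≈ 1.0706)
T(U, u) = 91/85
L(z) = 22 + z + 2*z² (L(z) = (z² + z*z) + (22 + z) = (z² + z²) + (22 + z) = 2*z² + (22 + z) = 22 + z + 2*z²)
T(666, -52)/L(-390 - 1*103) = 91/(85*(22 + (-390 - 1*103) + 2*(-390 - 1*103)²)) = 91/(85*(22 + (-390 - 103) + 2*(-390 - 103)²)) = 91/(85*(22 - 493 + 2*(-493)²)) = 91/(85*(22 - 493 + 2*243049)) = 91/(85*(22 - 493 + 486098)) = (91/85)/485627 = (91/85)*(1/485627) = 91/41278295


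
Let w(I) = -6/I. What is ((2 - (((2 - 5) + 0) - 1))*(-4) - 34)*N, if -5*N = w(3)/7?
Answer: -116/35 ≈ -3.3143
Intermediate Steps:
N = 2/35 (N = -(-6/3)/(5*7) = -(-6*⅓)/(5*7) = -(-2)/(5*7) = -⅕*(-2/7) = 2/35 ≈ 0.057143)
((2 - (((2 - 5) + 0) - 1))*(-4) - 34)*N = ((2 - (((2 - 5) + 0) - 1))*(-4) - 34)*(2/35) = ((2 - ((-3 + 0) - 1))*(-4) - 34)*(2/35) = ((2 - (-3 - 1))*(-4) - 34)*(2/35) = ((2 - 1*(-4))*(-4) - 34)*(2/35) = ((2 + 4)*(-4) - 34)*(2/35) = (6*(-4) - 34)*(2/35) = (-24 - 34)*(2/35) = -58*2/35 = -116/35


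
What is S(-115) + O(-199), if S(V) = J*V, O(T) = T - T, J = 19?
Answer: -2185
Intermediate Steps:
O(T) = 0
S(V) = 19*V
S(-115) + O(-199) = 19*(-115) + 0 = -2185 + 0 = -2185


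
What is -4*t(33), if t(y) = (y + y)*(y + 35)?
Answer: -17952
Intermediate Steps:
t(y) = 2*y*(35 + y) (t(y) = (2*y)*(35 + y) = 2*y*(35 + y))
-4*t(33) = -8*33*(35 + 33) = -8*33*68 = -4*4488 = -17952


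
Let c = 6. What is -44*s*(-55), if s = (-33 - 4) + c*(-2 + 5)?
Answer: -45980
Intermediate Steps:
s = -19 (s = (-33 - 4) + 6*(-2 + 5) = -37 + 6*3 = -37 + 18 = -19)
-44*s*(-55) = -44*(-19)*(-55) = 836*(-55) = -45980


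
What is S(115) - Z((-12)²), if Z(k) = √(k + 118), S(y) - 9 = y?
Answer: 124 - √262 ≈ 107.81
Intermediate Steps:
S(y) = 9 + y
Z(k) = √(118 + k)
S(115) - Z((-12)²) = (9 + 115) - √(118 + (-12)²) = 124 - √(118 + 144) = 124 - √262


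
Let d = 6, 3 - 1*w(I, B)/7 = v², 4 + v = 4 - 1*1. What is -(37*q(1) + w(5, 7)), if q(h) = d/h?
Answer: -236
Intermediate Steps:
v = -1 (v = -4 + (4 - 1*1) = -4 + (4 - 1) = -4 + 3 = -1)
w(I, B) = 14 (w(I, B) = 21 - 7*(-1)² = 21 - 7*1 = 21 - 7 = 14)
q(h) = 6/h
-(37*q(1) + w(5, 7)) = -(37*(6/1) + 14) = -(37*(6*1) + 14) = -(37*6 + 14) = -(222 + 14) = -1*236 = -236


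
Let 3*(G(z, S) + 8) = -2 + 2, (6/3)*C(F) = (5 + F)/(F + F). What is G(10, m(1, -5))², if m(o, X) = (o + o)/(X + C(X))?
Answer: 64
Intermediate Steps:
C(F) = (5 + F)/(4*F) (C(F) = ((5 + F)/(F + F))/2 = ((5 + F)/((2*F)))/2 = ((5 + F)*(1/(2*F)))/2 = ((5 + F)/(2*F))/2 = (5 + F)/(4*F))
m(o, X) = 2*o/(X + (5 + X)/(4*X)) (m(o, X) = (o + o)/(X + (5 + X)/(4*X)) = (2*o)/(X + (5 + X)/(4*X)) = 2*o/(X + (5 + X)/(4*X)))
G(z, S) = -8 (G(z, S) = -8 + (-2 + 2)/3 = -8 + (⅓)*0 = -8 + 0 = -8)
G(10, m(1, -5))² = (-8)² = 64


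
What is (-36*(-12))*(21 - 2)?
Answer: 8208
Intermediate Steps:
(-36*(-12))*(21 - 2) = 432*19 = 8208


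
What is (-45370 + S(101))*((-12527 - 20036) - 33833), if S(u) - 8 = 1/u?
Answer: 304197324156/101 ≈ 3.0119e+9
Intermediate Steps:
S(u) = 8 + 1/u
(-45370 + S(101))*((-12527 - 20036) - 33833) = (-45370 + (8 + 1/101))*((-12527 - 20036) - 33833) = (-45370 + (8 + 1/101))*(-32563 - 33833) = (-45370 + 809/101)*(-66396) = -4581561/101*(-66396) = 304197324156/101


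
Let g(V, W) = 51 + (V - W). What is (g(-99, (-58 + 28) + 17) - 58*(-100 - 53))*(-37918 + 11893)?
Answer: -230034975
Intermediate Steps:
g(V, W) = 51 + V - W
(g(-99, (-58 + 28) + 17) - 58*(-100 - 53))*(-37918 + 11893) = ((51 - 99 - ((-58 + 28) + 17)) - 58*(-100 - 53))*(-37918 + 11893) = ((51 - 99 - (-30 + 17)) - 58*(-153))*(-26025) = ((51 - 99 - 1*(-13)) + 8874)*(-26025) = ((51 - 99 + 13) + 8874)*(-26025) = (-35 + 8874)*(-26025) = 8839*(-26025) = -230034975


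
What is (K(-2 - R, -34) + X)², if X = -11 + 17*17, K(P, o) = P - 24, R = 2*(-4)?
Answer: 67600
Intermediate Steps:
R = -8
K(P, o) = -24 + P
X = 278 (X = -11 + 289 = 278)
(K(-2 - R, -34) + X)² = ((-24 + (-2 - 1*(-8))) + 278)² = ((-24 + (-2 + 8)) + 278)² = ((-24 + 6) + 278)² = (-18 + 278)² = 260² = 67600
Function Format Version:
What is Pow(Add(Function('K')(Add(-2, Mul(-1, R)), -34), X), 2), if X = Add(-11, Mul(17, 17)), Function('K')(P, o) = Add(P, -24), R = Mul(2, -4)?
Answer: 67600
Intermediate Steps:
R = -8
Function('K')(P, o) = Add(-24, P)
X = 278 (X = Add(-11, 289) = 278)
Pow(Add(Function('K')(Add(-2, Mul(-1, R)), -34), X), 2) = Pow(Add(Add(-24, Add(-2, Mul(-1, -8))), 278), 2) = Pow(Add(Add(-24, Add(-2, 8)), 278), 2) = Pow(Add(Add(-24, 6), 278), 2) = Pow(Add(-18, 278), 2) = Pow(260, 2) = 67600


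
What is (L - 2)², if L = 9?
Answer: 49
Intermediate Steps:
(L - 2)² = (9 - 2)² = 7² = 49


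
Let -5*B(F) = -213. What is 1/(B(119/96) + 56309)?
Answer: 5/281758 ≈ 1.7746e-5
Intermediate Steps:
B(F) = 213/5 (B(F) = -⅕*(-213) = 213/5)
1/(B(119/96) + 56309) = 1/(213/5 + 56309) = 1/(281758/5) = 5/281758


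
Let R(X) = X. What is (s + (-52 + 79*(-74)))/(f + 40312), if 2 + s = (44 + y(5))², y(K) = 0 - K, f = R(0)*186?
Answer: -4379/40312 ≈ -0.10863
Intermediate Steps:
f = 0 (f = 0*186 = 0)
y(K) = -K
s = 1519 (s = -2 + (44 - 1*5)² = -2 + (44 - 5)² = -2 + 39² = -2 + 1521 = 1519)
(s + (-52 + 79*(-74)))/(f + 40312) = (1519 + (-52 + 79*(-74)))/(0 + 40312) = (1519 + (-52 - 5846))/40312 = (1519 - 5898)*(1/40312) = -4379*1/40312 = -4379/40312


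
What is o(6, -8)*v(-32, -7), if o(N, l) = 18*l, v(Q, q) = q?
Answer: 1008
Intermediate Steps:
o(6, -8)*v(-32, -7) = (18*(-8))*(-7) = -144*(-7) = 1008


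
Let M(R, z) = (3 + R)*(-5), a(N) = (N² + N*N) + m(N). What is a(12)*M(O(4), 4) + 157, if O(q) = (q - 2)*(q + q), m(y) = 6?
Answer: -27773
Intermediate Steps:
O(q) = 2*q*(-2 + q) (O(q) = (-2 + q)*(2*q) = 2*q*(-2 + q))
a(N) = 6 + 2*N² (a(N) = (N² + N*N) + 6 = (N² + N²) + 6 = 2*N² + 6 = 6 + 2*N²)
M(R, z) = -15 - 5*R
a(12)*M(O(4), 4) + 157 = (6 + 2*12²)*(-15 - 10*4*(-2 + 4)) + 157 = (6 + 2*144)*(-15 - 10*4*2) + 157 = (6 + 288)*(-15 - 5*16) + 157 = 294*(-15 - 80) + 157 = 294*(-95) + 157 = -27930 + 157 = -27773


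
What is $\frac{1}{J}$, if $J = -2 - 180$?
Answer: $- \frac{1}{182} \approx -0.0054945$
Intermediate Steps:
$J = -182$ ($J = -2 - 180 = -182$)
$\frac{1}{J} = \frac{1}{-182} = - \frac{1}{182}$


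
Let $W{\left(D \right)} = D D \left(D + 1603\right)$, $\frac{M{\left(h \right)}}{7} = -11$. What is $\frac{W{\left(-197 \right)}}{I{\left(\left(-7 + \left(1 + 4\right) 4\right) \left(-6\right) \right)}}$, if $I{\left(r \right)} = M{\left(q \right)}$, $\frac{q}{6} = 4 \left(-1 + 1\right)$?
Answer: $- \frac{54565454}{77} \approx -7.0864 \cdot 10^{5}$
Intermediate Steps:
$q = 0$ ($q = 6 \cdot 4 \left(-1 + 1\right) = 6 \cdot 4 \cdot 0 = 6 \cdot 0 = 0$)
$M{\left(h \right)} = -77$ ($M{\left(h \right)} = 7 \left(-11\right) = -77$)
$I{\left(r \right)} = -77$
$W{\left(D \right)} = D^{2} \left(1603 + D\right)$
$\frac{W{\left(-197 \right)}}{I{\left(\left(-7 + \left(1 + 4\right) 4\right) \left(-6\right) \right)}} = \frac{\left(-197\right)^{2} \left(1603 - 197\right)}{-77} = 38809 \cdot 1406 \left(- \frac{1}{77}\right) = 54565454 \left(- \frac{1}{77}\right) = - \frac{54565454}{77}$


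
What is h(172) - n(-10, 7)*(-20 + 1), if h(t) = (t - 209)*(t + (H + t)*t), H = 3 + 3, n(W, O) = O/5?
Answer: -5695647/5 ≈ -1.1391e+6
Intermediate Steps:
n(W, O) = O/5 (n(W, O) = O*(⅕) = O/5)
H = 6
h(t) = (-209 + t)*(t + t*(6 + t)) (h(t) = (t - 209)*(t + (6 + t)*t) = (-209 + t)*(t + t*(6 + t)))
h(172) - n(-10, 7)*(-20 + 1) = 172*(-1463 + 172² - 202*172) - (⅕)*7*(-20 + 1) = 172*(-1463 + 29584 - 34744) - 7*(-19)/5 = 172*(-6623) - 1*(-133/5) = -1139156 + 133/5 = -5695647/5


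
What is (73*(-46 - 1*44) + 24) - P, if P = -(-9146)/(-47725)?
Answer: -312398704/47725 ≈ -6545.8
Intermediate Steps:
P = -9146/47725 (P = -(-9146)*(-1)/47725 = -1*9146/47725 = -9146/47725 ≈ -0.19164)
(73*(-46 - 1*44) + 24) - P = (73*(-46 - 1*44) + 24) - 1*(-9146/47725) = (73*(-46 - 44) + 24) + 9146/47725 = (73*(-90) + 24) + 9146/47725 = (-6570 + 24) + 9146/47725 = -6546 + 9146/47725 = -312398704/47725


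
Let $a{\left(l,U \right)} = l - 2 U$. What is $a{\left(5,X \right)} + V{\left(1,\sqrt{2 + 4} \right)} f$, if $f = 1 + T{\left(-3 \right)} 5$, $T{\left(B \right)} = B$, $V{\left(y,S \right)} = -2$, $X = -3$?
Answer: $39$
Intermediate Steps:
$f = -14$ ($f = 1 - 15 = -14$)
$a{\left(5,X \right)} + V{\left(1,\sqrt{2 + 4} \right)} f = \left(5 - -6\right) - -28 = \left(5 + 6\right) + 28 = 11 + 28 = 39$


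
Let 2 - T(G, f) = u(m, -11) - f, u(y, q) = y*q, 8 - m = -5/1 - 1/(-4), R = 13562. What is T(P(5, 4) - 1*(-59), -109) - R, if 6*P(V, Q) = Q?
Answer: -54115/4 ≈ -13529.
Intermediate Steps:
P(V, Q) = Q/6
m = 51/4 (m = 8 - (-5/1 - 1/(-4)) = 8 - (-5*1 - 1*(-¼)) = 8 - (-5 + ¼) = 8 - 1*(-19/4) = 8 + 19/4 = 51/4 ≈ 12.750)
u(y, q) = q*y
T(G, f) = 569/4 + f (T(G, f) = 2 - (-11*51/4 - f) = 2 - (-561/4 - f) = 2 + (561/4 + f) = 569/4 + f)
T(P(5, 4) - 1*(-59), -109) - R = (569/4 - 109) - 1*13562 = 133/4 - 13562 = -54115/4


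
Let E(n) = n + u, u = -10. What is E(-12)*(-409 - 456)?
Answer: 19030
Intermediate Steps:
E(n) = -10 + n (E(n) = n - 10 = -10 + n)
E(-12)*(-409 - 456) = (-10 - 12)*(-409 - 456) = -22*(-865) = 19030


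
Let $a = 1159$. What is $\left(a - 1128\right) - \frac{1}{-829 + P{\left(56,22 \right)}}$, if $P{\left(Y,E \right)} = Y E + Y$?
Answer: $\frac{14228}{459} \approx 30.998$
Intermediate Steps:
$P{\left(Y,E \right)} = Y + E Y$ ($P{\left(Y,E \right)} = E Y + Y = Y + E Y$)
$\left(a - 1128\right) - \frac{1}{-829 + P{\left(56,22 \right)}} = \left(1159 - 1128\right) - \frac{1}{-829 + 56 \left(1 + 22\right)} = 31 - \frac{1}{-829 + 56 \cdot 23} = 31 - \frac{1}{-829 + 1288} = 31 - \frac{1}{459} = \frac{14228}{459}$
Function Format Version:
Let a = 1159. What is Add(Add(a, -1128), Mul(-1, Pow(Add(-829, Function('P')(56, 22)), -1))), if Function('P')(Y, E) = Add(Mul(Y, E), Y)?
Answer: Rational(14228, 459) ≈ 30.998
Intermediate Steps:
Function('P')(Y, E) = Add(Y, Mul(E, Y)) (Function('P')(Y, E) = Add(Mul(E, Y), Y) = Add(Y, Mul(E, Y)))
Add(Add(a, -1128), Mul(-1, Pow(Add(-829, Function('P')(56, 22)), -1))) = Add(Add(1159, -1128), Mul(-1, Pow(Add(-829, Mul(56, Add(1, 22))), -1))) = Add(31, Mul(-1, Pow(Add(-829, Mul(56, 23)), -1))) = Add(31, Mul(-1, Pow(Add(-829, 1288), -1))) = Add(31, Mul(-1, Pow(459, -1))) = Add(31, Mul(-1, Rational(1, 459))) = Add(31, Rational(-1, 459)) = Rational(14228, 459)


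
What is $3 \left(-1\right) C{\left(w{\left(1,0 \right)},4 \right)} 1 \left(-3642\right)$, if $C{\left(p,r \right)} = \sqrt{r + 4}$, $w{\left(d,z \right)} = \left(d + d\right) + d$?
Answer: $21852 \sqrt{2} \approx 30903.0$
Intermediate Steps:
$w{\left(d,z \right)} = 3 d$ ($w{\left(d,z \right)} = 2 d + d = 3 d$)
$C{\left(p,r \right)} = \sqrt{4 + r}$
$3 \left(-1\right) C{\left(w{\left(1,0 \right)},4 \right)} 1 \left(-3642\right) = 3 \left(-1\right) \sqrt{4 + 4} \cdot 1 \left(-3642\right) = - 3 \sqrt{8} \cdot 1 \left(-3642\right) = - 3 \cdot 2 \sqrt{2} \cdot 1 \left(-3642\right) = - 3 \cdot 2 \sqrt{2} \left(-3642\right) = - 6 \sqrt{2} \left(-3642\right) = 21852 \sqrt{2}$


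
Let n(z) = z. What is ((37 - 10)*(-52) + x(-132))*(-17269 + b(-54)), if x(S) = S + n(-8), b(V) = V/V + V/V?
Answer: 26660248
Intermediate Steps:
b(V) = 2 (b(V) = 1 + 1 = 2)
x(S) = -8 + S (x(S) = S - 8 = -8 + S)
((37 - 10)*(-52) + x(-132))*(-17269 + b(-54)) = ((37 - 10)*(-52) + (-8 - 132))*(-17269 + 2) = (27*(-52) - 140)*(-17267) = (-1404 - 140)*(-17267) = -1544*(-17267) = 26660248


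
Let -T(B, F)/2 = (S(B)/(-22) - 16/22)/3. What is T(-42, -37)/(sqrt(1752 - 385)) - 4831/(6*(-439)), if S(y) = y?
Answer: 4831/2634 - 26*sqrt(1367)/45111 ≈ 1.8128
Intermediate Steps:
T(B, F) = 16/33 + B/33 (T(B, F) = -2*(B/(-22) - 16/22)/3 = -2*(B*(-1/22) - 16*1/22)/3 = -2*(-B/22 - 8/11)/3 = -2*(-8/11 - B/22)/3 = -2*(-8/33 - B/66) = 16/33 + B/33)
T(-42, -37)/(sqrt(1752 - 385)) - 4831/(6*(-439)) = (16/33 + (1/33)*(-42))/(sqrt(1752 - 385)) - 4831/(6*(-439)) = (16/33 - 14/11)/(sqrt(1367)) - 4831/(-2634) = -26*sqrt(1367)/45111 - 4831*(-1/2634) = -26*sqrt(1367)/45111 + 4831/2634 = 4831/2634 - 26*sqrt(1367)/45111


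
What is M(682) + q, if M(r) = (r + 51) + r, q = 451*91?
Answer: 42456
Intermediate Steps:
q = 41041
M(r) = 51 + 2*r (M(r) = (51 + r) + r = 51 + 2*r)
M(682) + q = (51 + 2*682) + 41041 = (51 + 1364) + 41041 = 1415 + 41041 = 42456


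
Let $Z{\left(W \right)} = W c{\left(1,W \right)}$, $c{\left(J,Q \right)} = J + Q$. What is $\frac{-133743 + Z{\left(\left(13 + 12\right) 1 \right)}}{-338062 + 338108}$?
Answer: $- \frac{133093}{46} \approx -2893.3$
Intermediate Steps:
$Z{\left(W \right)} = W \left(1 + W\right)$
$\frac{-133743 + Z{\left(\left(13 + 12\right) 1 \right)}}{-338062 + 338108} = \frac{-133743 + \left(13 + 12\right) 1 \left(1 + \left(13 + 12\right) 1\right)}{-338062 + 338108} = \frac{-133743 + 25 \cdot 1 \left(1 + 25 \cdot 1\right)}{46} = \left(-133743 + 25 \left(1 + 25\right)\right) \frac{1}{46} = \left(-133743 + 25 \cdot 26\right) \frac{1}{46} = \left(-133743 + 650\right) \frac{1}{46} = \left(-133093\right) \frac{1}{46} = - \frac{133093}{46}$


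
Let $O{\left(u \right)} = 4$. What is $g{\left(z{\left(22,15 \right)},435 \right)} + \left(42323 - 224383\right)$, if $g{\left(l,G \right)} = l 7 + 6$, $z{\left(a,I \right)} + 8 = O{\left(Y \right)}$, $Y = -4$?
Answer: $-182082$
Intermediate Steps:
$z{\left(a,I \right)} = -4$ ($z{\left(a,I \right)} = -8 + 4 = -4$)
$g{\left(l,G \right)} = 6 + 7 l$ ($g{\left(l,G \right)} = 7 l + 6 = 6 + 7 l$)
$g{\left(z{\left(22,15 \right)},435 \right)} + \left(42323 - 224383\right) = \left(6 + 7 \left(-4\right)\right) + \left(42323 - 224383\right) = \left(6 - 28\right) - 182060 = -22 - 182060 = -182082$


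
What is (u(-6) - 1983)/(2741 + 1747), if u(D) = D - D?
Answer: -661/1496 ≈ -0.44184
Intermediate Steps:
u(D) = 0
(u(-6) - 1983)/(2741 + 1747) = (0 - 1983)/(2741 + 1747) = -1983/4488 = -1983*1/4488 = -661/1496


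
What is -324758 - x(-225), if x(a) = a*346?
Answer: -246908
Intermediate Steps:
x(a) = 346*a
-324758 - x(-225) = -324758 - 346*(-225) = -324758 - 1*(-77850) = -324758 + 77850 = -246908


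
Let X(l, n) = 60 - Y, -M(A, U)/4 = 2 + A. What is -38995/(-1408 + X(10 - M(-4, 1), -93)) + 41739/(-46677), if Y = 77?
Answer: 117379436/4434315 ≈ 26.471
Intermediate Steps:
M(A, U) = -8 - 4*A (M(A, U) = -4*(2 + A) = -8 - 4*A)
X(l, n) = -17 (X(l, n) = 60 - 1*77 = 60 - 77 = -17)
-38995/(-1408 + X(10 - M(-4, 1), -93)) + 41739/(-46677) = -38995/(-1408 - 17) + 41739/(-46677) = -38995/(-1425) + 41739*(-1/46677) = -38995*(-1/1425) - 13913/15559 = 7799/285 - 13913/15559 = 117379436/4434315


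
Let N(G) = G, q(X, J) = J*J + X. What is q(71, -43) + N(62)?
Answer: 1982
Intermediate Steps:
q(X, J) = X + J² (q(X, J) = J² + X = X + J²)
q(71, -43) + N(62) = (71 + (-43)²) + 62 = (71 + 1849) + 62 = 1920 + 62 = 1982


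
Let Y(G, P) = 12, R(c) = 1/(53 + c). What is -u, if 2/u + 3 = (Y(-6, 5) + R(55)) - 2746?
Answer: 216/295595 ≈ 0.00073073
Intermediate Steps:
u = -216/295595 (u = 2/(-3 + ((12 + 1/(53 + 55)) - 2746)) = 2/(-3 + ((12 + 1/108) - 2746)) = 2/(-3 + (1297/108 - 2746)) = 2/(-3 - 295271/108) = 2/(-295595/108) = 2*(-108/295595) = -216/295595 ≈ -0.00073073)
-u = -1*(-216/295595) = 216/295595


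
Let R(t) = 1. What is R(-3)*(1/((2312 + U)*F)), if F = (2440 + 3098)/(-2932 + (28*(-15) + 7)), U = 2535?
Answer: -1115/8947562 ≈ -0.00012461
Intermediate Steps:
F = -1846/1115 (F = 5538/(-2932 + (-420 + 7)) = 5538/(-2932 - 413) = 5538/(-3345) = 5538*(-1/3345) = -1846/1115 ≈ -1.6556)
R(-3)*(1/((2312 + U)*F)) = 1*(1/((2312 + 2535)*(-1846/1115))) = 1*(-1115/1846/4847) = 1*((1/4847)*(-1115/1846)) = 1*(-1115/8947562) = -1115/8947562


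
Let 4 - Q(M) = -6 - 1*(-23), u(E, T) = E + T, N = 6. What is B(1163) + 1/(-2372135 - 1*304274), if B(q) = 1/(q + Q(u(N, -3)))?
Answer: 2675259/3077870350 ≈ 0.00086919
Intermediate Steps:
Q(M) = -13 (Q(M) = 4 - (-6 - 1*(-23)) = 4 - (-6 + 23) = 4 - 1*17 = 4 - 17 = -13)
B(q) = 1/(-13 + q) (B(q) = 1/(q - 13) = 1/(-13 + q))
B(1163) + 1/(-2372135 - 1*304274) = 1/(-13 + 1163) + 1/(-2372135 - 1*304274) = 1/1150 + 1/(-2372135 - 304274) = 1/1150 + 1/(-2676409) = 1/1150 - 1/2676409 = 2675259/3077870350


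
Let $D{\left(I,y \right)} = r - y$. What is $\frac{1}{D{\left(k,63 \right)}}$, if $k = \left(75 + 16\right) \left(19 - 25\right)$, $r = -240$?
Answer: $- \frac{1}{303} \approx -0.0033003$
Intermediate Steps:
$k = -546$ ($k = 91 \left(-6\right) = -546$)
$D{\left(I,y \right)} = -240 - y$
$\frac{1}{D{\left(k,63 \right)}} = \frac{1}{-240 - 63} = \frac{1}{-303} = - \frac{1}{303}$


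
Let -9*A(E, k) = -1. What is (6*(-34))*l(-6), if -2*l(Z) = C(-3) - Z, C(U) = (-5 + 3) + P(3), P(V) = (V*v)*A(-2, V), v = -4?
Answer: 272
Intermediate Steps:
A(E, k) = ⅑ (A(E, k) = -⅑*(-1) = ⅑)
P(V) = -4*V/9 (P(V) = (V*(-4))*(⅑) = -4*V*(⅑) = -4*V/9)
C(U) = -10/3 (C(U) = (-5 + 3) - 4/9*3 = -2 - 4/3 = -10/3)
l(Z) = 5/3 + Z/2 (l(Z) = -(-10/3 - Z)/2 = 5/3 + Z/2)
(6*(-34))*l(-6) = (6*(-34))*(5/3 + (½)*(-6)) = -204*(5/3 - 3) = -204*(-4/3) = 272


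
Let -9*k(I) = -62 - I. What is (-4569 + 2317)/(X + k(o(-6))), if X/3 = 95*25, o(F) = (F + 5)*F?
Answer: -20268/64193 ≈ -0.31574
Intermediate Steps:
o(F) = F*(5 + F) (o(F) = (5 + F)*F = F*(5 + F))
k(I) = 62/9 + I/9 (k(I) = -(-62 - I)/9 = 62/9 + I/9)
X = 7125 (X = 3*(95*25) = 3*2375 = 7125)
(-4569 + 2317)/(X + k(o(-6))) = (-4569 + 2317)/(7125 + (62/9 + (-6*(5 - 6))/9)) = -2252/(7125 + (62/9 + (-6*(-1))/9)) = -2252/(7125 + (62/9 + (⅑)*6)) = -2252/(7125 + (62/9 + ⅔)) = -2252/(7125 + 68/9) = -2252/64193/9 = -2252*9/64193 = -20268/64193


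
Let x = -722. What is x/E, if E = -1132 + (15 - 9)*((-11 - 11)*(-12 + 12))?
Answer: 361/566 ≈ 0.63781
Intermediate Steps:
E = -1132 (E = -1132 + 6*(-22*0) = -1132 + 6*0 = -1132 + 0 = -1132)
x/E = -722/(-1132) = -722*(-1/1132) = 361/566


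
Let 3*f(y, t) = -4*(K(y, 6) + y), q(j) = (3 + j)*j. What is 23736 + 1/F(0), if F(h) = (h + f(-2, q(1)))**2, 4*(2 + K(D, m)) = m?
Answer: 2373609/100 ≈ 23736.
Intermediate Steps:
q(j) = j*(3 + j)
K(D, m) = -2 + m/4
f(y, t) = 2/3 - 4*y/3 (f(y, t) = (-4*((-2 + (1/4)*6) + y))/3 = (-4*((-2 + 3/2) + y))/3 = (-4*(-1/2 + y))/3 = (2 - 4*y)/3 = 2/3 - 4*y/3)
F(h) = (10/3 + h)**2 (F(h) = (h + (2/3 - 4/3*(-2)))**2 = (h + (2/3 + 8/3))**2 = (h + 10/3)**2 = (10/3 + h)**2)
23736 + 1/F(0) = 23736 + 1/((10 + 3*0)**2/9) = 23736 + 1/((10 + 0)**2/9) = 23736 + 1/((1/9)*10**2) = 23736 + 1/((1/9)*100) = 23736 + 1/(100/9) = 23736 + 9/100 = 2373609/100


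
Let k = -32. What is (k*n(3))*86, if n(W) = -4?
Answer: 11008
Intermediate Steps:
(k*n(3))*86 = -32*(-4)*86 = 128*86 = 11008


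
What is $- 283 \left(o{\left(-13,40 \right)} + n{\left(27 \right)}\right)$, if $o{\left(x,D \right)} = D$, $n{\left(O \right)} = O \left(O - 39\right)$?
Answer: $80372$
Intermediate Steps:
$n{\left(O \right)} = O \left(-39 + O\right)$
$- 283 \left(o{\left(-13,40 \right)} + n{\left(27 \right)}\right) = - 283 \left(40 + 27 \left(-39 + 27\right)\right) = - 283 \left(40 + 27 \left(-12\right)\right) = - 283 \left(40 - 324\right) = \left(-283\right) \left(-284\right) = 80372$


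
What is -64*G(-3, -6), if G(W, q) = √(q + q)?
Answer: -128*I*√3 ≈ -221.7*I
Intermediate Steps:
G(W, q) = √2*√q (G(W, q) = √(2*q) = √2*√q)
-64*G(-3, -6) = -64*√2*√(-6) = -64*√2*I*√6 = -128*I*√3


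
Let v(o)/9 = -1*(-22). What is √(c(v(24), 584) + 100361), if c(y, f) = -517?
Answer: 2*√24961 ≈ 315.98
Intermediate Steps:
v(o) = 198 (v(o) = 9*(-1*(-22)) = 9*22 = 198)
√(c(v(24), 584) + 100361) = √(-517 + 100361) = √99844 = 2*√24961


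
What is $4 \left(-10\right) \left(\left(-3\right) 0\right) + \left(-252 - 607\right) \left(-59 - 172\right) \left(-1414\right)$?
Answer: $-280578606$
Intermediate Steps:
$4 \left(-10\right) \left(\left(-3\right) 0\right) + \left(-252 - 607\right) \left(-59 - 172\right) \left(-1414\right) = \left(-40\right) 0 + \left(-859\right) \left(-231\right) \left(-1414\right) = 0 + 198429 \left(-1414\right) = 0 - 280578606 = -280578606$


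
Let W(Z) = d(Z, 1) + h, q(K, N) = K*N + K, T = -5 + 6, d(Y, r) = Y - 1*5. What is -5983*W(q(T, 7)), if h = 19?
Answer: -131626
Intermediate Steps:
d(Y, r) = -5 + Y (d(Y, r) = Y - 5 = -5 + Y)
T = 1
q(K, N) = K + K*N
W(Z) = 14 + Z (W(Z) = (-5 + Z) + 19 = 14 + Z)
-5983*W(q(T, 7)) = -5983*(14 + 1*(1 + 7)) = -5983*(14 + 1*8) = -5983*(14 + 8) = -5983*22 = -131626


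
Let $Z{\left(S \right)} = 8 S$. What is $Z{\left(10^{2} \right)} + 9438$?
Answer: $10238$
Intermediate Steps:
$Z{\left(10^{2} \right)} + 9438 = 8 \cdot 10^{2} + 9438 = 8 \cdot 100 + 9438 = 800 + 9438 = 10238$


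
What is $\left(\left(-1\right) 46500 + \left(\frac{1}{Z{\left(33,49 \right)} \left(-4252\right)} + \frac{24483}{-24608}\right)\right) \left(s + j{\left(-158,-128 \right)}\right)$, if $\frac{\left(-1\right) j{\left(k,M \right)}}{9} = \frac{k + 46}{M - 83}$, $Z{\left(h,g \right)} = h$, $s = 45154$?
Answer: $- \frac{191200271884199761087}{91070135376} \approx -2.0995 \cdot 10^{9}$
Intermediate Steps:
$j{\left(k,M \right)} = - \frac{9 \left(46 + k\right)}{-83 + M}$ ($j{\left(k,M \right)} = - 9 \frac{k + 46}{M - 83} = - 9 \frac{46 + k}{-83 + M} = - \frac{9 \left(46 + k\right)}{-83 + M}$)
$\left(\left(-1\right) 46500 + \left(\frac{1}{Z{\left(33,49 \right)} \left(-4252\right)} + \frac{24483}{-24608}\right)\right) \left(s + j{\left(-158,-128 \right)}\right) = \left(\left(-1\right) 46500 + \left(\frac{1}{33 \left(-4252\right)} + \frac{24483}{-24608}\right)\right) \left(45154 + \frac{9 \left(-46 - -158\right)}{-83 - 128}\right) = \left(-46500 + \left(\frac{1}{33} \left(- \frac{1}{4252}\right) + 24483 \left(- \frac{1}{24608}\right)\right)\right) \left(45154 + \frac{9 \left(-46 + 158\right)}{-211}\right) = \left(-46500 - \frac{858845309}{863224032}\right) \left(45154 + 9 \left(- \frac{1}{211}\right) 112\right) = \left(-46500 - \frac{858845309}{863224032}\right) \left(45154 - \frac{1008}{211}\right) = \left(- \frac{40140776333309}{863224032}\right) \frac{9526486}{211} = - \frac{191200271884199761087}{91070135376}$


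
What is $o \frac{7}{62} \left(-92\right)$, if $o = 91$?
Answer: $- \frac{29302}{31} \approx -945.23$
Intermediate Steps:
$o \frac{7}{62} \left(-92\right) = 91 \cdot \frac{7}{62} \left(-92\right) = \frac{637}{62} \left(-92\right) = - \frac{29302}{31}$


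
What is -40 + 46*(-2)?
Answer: -132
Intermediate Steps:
-40 + 46*(-2) = -40 - 92 = -132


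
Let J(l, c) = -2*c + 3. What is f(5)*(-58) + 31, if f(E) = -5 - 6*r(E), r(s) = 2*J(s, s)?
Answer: -4551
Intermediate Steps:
J(l, c) = 3 - 2*c
r(s) = 6 - 4*s (r(s) = 2*(3 - 2*s) = 6 - 4*s)
f(E) = -41 + 24*E (f(E) = -5 - 6*(6 - 4*E) = -5 - (36 - 24*E) = -5 + (-36 + 24*E) = -41 + 24*E)
f(5)*(-58) + 31 = (-41 + 24*5)*(-58) + 31 = (-41 + 120)*(-58) + 31 = 79*(-58) + 31 = -4582 + 31 = -4551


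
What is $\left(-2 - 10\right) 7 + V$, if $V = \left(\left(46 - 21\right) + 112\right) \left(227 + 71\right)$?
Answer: $40742$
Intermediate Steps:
$V = 40826$ ($V = \left(25 + 112\right) 298 = 137 \cdot 298 = 40826$)
$\left(-2 - 10\right) 7 + V = \left(-2 - 10\right) 7 + 40826 = \left(-12\right) 7 + 40826 = -84 + 40826 = 40742$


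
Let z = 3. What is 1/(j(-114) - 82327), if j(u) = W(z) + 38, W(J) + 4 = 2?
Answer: -1/82291 ≈ -1.2152e-5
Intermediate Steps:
W(J) = -2 (W(J) = -4 + 2 = -2)
j(u) = 36 (j(u) = -2 + 38 = 36)
1/(j(-114) - 82327) = 1/(36 - 82327) = 1/(-82291) = -1/82291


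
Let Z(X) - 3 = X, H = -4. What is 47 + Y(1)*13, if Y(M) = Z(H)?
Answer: 34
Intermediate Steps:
Z(X) = 3 + X
Y(M) = -1 (Y(M) = 3 - 4 = -1)
47 + Y(1)*13 = 47 - 1*13 = 47 - 13 = 34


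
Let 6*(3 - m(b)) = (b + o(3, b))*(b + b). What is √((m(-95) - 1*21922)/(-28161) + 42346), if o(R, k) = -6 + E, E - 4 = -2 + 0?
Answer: 2*√932857187010/9387 ≈ 205.78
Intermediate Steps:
E = 2 (E = 4 + (-2 + 0) = 4 - 2 = 2)
o(R, k) = -4 (o(R, k) = -6 + 2 = -4)
m(b) = 3 - b*(-4 + b)/3 (m(b) = 3 - (b - 4)*(b + b)/6 = 3 - (-4 + b)*2*b/6 = 3 - b*(-4 + b)/3)
√((m(-95) - 1*21922)/(-28161) + 42346) = √(((3 - ⅓*(-95)² + (4/3)*(-95)) - 1*21922)/(-28161) + 42346) = √(((3 - ⅓*9025 - 380/3) - 21922)*(-1/28161) + 42346) = √(((3 - 9025/3 - 380/3) - 21922)*(-1/28161) + 42346) = √((-3132 - 21922)*(-1/28161) + 42346) = √(-25054*(-1/28161) + 42346) = √(25054/28161 + 42346) = √(1192530760/28161) = 2*√932857187010/9387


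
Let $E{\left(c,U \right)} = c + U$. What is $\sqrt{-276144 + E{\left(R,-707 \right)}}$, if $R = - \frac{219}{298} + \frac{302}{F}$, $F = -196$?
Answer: $\frac{i \sqrt{301174559134}}{1043} \approx 526.17 i$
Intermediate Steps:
$R = - \frac{16615}{7301}$ ($R = - \frac{219}{298} + \frac{302}{-196} = \left(-219\right) \frac{1}{298} + 302 \left(- \frac{1}{196}\right) = - \frac{219}{298} - \frac{151}{98} = - \frac{16615}{7301} \approx -2.2757$)
$E{\left(c,U \right)} = U + c$
$\sqrt{-276144 + E{\left(R,-707 \right)}} = \sqrt{-276144 - \frac{5178422}{7301}} = \sqrt{- \frac{2021305766}{7301}} = \frac{i \sqrt{301174559134}}{1043}$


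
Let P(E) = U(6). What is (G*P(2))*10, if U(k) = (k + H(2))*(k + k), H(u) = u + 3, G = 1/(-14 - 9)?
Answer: -1320/23 ≈ -57.391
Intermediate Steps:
G = -1/23 (G = 1/(-23) = -1/23 ≈ -0.043478)
H(u) = 3 + u
U(k) = 2*k*(5 + k) (U(k) = (k + (3 + 2))*(k + k) = (k + 5)*(2*k) = (5 + k)*(2*k) = 2*k*(5 + k))
P(E) = 132 (P(E) = 2*6*(5 + 6) = 2*6*11 = 132)
(G*P(2))*10 = -1/23*132*10 = -132/23*10 = -1320/23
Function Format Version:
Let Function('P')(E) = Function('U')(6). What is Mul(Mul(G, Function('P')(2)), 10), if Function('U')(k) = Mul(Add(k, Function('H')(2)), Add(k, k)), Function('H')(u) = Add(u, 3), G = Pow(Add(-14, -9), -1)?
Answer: Rational(-1320, 23) ≈ -57.391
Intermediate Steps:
G = Rational(-1, 23) (G = Pow(-23, -1) = Rational(-1, 23) ≈ -0.043478)
Function('H')(u) = Add(3, u)
Function('U')(k) = Mul(2, k, Add(5, k)) (Function('U')(k) = Mul(Add(k, Add(3, 2)), Add(k, k)) = Mul(Add(k, 5), Mul(2, k)) = Mul(Add(5, k), Mul(2, k)) = Mul(2, k, Add(5, k)))
Function('P')(E) = 132 (Function('P')(E) = Mul(2, 6, Add(5, 6)) = Mul(2, 6, 11) = 132)
Mul(Mul(G, Function('P')(2)), 10) = Mul(Mul(Rational(-1, 23), 132), 10) = Mul(Rational(-132, 23), 10) = Rational(-1320, 23)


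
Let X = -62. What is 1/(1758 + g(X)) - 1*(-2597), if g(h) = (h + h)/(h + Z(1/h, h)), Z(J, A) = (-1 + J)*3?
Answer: 18432736127/7097702 ≈ 2597.0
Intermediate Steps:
Z(J, A) = -3 + 3*J
g(h) = 2*h/(-3 + h + 3/h) (g(h) = (h + h)/(h + (-3 + 3/h)) = (2*h)/(-3 + h + 3/h) = 2*h/(-3 + h + 3/h))
1/(1758 + g(X)) - 1*(-2597) = 1/(1758 + 2*(-62)**2/(3 - 62*(-3 - 62))) - 1*(-2597) = 1/(1758 + 2*3844/(3 - 62*(-65))) + 2597 = 1/(1758 + 2*3844/(3 + 4030)) + 2597 = 1/(1758 + 2*3844/4033) + 2597 = 1/(1758 + 2*3844*(1/4033)) + 2597 = 1/(1758 + 7688/4033) + 2597 = 1/(7097702/4033) + 2597 = 4033/7097702 + 2597 = 18432736127/7097702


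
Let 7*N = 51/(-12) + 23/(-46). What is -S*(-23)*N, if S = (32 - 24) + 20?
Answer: -437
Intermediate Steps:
S = 28 (S = 8 + 20 = 28)
N = -19/28 (N = (51/(-12) + 23/(-46))/7 = (51*(-1/12) + 23*(-1/46))/7 = (-17/4 - ½)/7 = (⅐)*(-19/4) = -19/28 ≈ -0.67857)
-S*(-23)*N = -28*(-23)*(-19)/28 = -(-644)*(-19)/28 = -1*437 = -437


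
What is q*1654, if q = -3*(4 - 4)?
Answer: 0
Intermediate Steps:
q = 0 (q = -3*0 = 0)
q*1654 = 0*1654 = 0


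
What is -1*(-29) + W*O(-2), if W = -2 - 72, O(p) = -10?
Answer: 769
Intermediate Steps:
W = -74
-1*(-29) + W*O(-2) = -1*(-29) - 74*(-10) = 29 + 740 = 769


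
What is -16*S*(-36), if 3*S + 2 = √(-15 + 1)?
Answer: -384 + 192*I*√14 ≈ -384.0 + 718.4*I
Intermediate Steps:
S = -⅔ + I*√14/3 (S = -⅔ + √(-15 + 1)/3 = -⅔ + √(-14)/3 = -⅔ + (I*√14)/3 = -⅔ + I*√14/3 ≈ -0.66667 + 1.2472*I)
-16*S*(-36) = -16*(-⅔ + I*√14/3)*(-36) = (32/3 - 16*I*√14/3)*(-36) = -384 + 192*I*√14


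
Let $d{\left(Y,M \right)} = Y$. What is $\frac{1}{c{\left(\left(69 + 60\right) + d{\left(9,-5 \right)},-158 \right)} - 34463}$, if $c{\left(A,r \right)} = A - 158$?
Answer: $- \frac{1}{34483} \approx -2.9 \cdot 10^{-5}$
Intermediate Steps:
$c{\left(A,r \right)} = -158 + A$
$\frac{1}{c{\left(\left(69 + 60\right) + d{\left(9,-5 \right)},-158 \right)} - 34463} = \frac{1}{\left(-158 + \left(\left(69 + 60\right) + 9\right)\right) - 34463} = \frac{1}{\left(-158 + \left(129 + 9\right)\right) - 34463} = \frac{1}{\left(-158 + 138\right) - 34463} = \frac{1}{-20 - 34463} = \frac{1}{-34483} = - \frac{1}{34483}$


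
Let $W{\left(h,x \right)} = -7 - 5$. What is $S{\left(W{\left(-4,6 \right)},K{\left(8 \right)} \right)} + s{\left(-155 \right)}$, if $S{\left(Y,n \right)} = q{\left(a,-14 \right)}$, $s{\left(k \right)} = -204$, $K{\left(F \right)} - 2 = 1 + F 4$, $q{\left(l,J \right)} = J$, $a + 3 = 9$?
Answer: $-218$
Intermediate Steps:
$a = 6$ ($a = -3 + 9 = 6$)
$K{\left(F \right)} = 3 + 4 F$ ($K{\left(F \right)} = 2 + \left(1 + F 4\right) = 2 + \left(1 + 4 F\right) = 3 + 4 F$)
$W{\left(h,x \right)} = -12$
$S{\left(Y,n \right)} = -14$
$S{\left(W{\left(-4,6 \right)},K{\left(8 \right)} \right)} + s{\left(-155 \right)} = -14 - 204 = -218$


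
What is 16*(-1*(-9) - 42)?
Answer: -528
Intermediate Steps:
16*(-1*(-9) - 42) = 16*(9 - 42) = 16*(-33) = -528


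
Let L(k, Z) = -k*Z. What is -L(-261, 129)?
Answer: -33669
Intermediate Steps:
L(k, Z) = -Z*k
-L(-261, 129) = -(-1)*129*(-261) = -1*33669 = -33669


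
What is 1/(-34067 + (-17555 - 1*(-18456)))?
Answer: -1/33166 ≈ -3.0151e-5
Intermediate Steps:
1/(-34067 + (-17555 - 1*(-18456))) = 1/(-34067 + (-17555 + 18456)) = 1/(-34067 + 901) = 1/(-33166) = -1/33166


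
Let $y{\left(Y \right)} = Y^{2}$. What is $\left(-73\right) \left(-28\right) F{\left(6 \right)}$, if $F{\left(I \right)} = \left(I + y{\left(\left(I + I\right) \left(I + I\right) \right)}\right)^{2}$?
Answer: $879391272816$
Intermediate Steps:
$F{\left(I \right)} = \left(I + 16 I^{4}\right)^{2}$ ($F{\left(I \right)} = \left(I + \left(\left(I + I\right) \left(I + I\right)\right)^{2}\right)^{2} = \left(I + \left(2 I 2 I\right)^{2}\right)^{2} = \left(I + \left(4 I^{2}\right)^{2}\right)^{2} = \left(I + 16 I^{4}\right)^{2}$)
$\left(-73\right) \left(-28\right) F{\left(6 \right)} = \left(-73\right) \left(-28\right) 6^{2} \left(1 + 16 \cdot 6^{3}\right)^{2} = 2044 \cdot 36 \left(1 + 16 \cdot 216\right)^{2} = 2044 \cdot 36 \left(1 + 3456\right)^{2} = 2044 \cdot 36 \cdot 3457^{2} = 2044 \cdot 36 \cdot 11950849 = 2044 \cdot 430230564 = 879391272816$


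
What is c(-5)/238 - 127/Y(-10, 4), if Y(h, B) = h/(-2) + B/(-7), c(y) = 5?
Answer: -211427/7378 ≈ -28.656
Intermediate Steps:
Y(h, B) = -h/2 - B/7 (Y(h, B) = h*(-½) + B*(-⅐) = -h/2 - B/7)
c(-5)/238 - 127/Y(-10, 4) = 5/238 - 127/(-½*(-10) - ⅐*4) = 5*(1/238) - 127/(5 - 4/7) = 5/238 - 127/31/7 = 5/238 - 127*7/31 = 5/238 - 889/31 = -211427/7378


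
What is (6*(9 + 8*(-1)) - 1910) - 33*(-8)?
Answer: -1640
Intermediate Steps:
(6*(9 + 8*(-1)) - 1910) - 33*(-8) = (6*(9 - 8) - 1910) + 264 = (6*1 - 1910) + 264 = (6 - 1910) + 264 = -1904 + 264 = -1640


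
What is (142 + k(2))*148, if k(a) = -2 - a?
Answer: 20424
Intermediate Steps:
(142 + k(2))*148 = (142 + (-2 - 1*2))*148 = (142 + (-2 - 2))*148 = (142 - 4)*148 = 138*148 = 20424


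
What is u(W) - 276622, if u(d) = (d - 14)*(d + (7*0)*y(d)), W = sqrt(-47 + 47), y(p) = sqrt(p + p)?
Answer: -276622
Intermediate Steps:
y(p) = sqrt(2)*sqrt(p) (y(p) = sqrt(2*p) = sqrt(2)*sqrt(p))
W = 0 (W = sqrt(0) = 0)
u(d) = d*(-14 + d) (u(d) = (d - 14)*(d + (7*0)*(sqrt(2)*sqrt(d))) = (-14 + d)*(d + 0*(sqrt(2)*sqrt(d))) = (-14 + d)*(d + 0) = (-14 + d)*d = d*(-14 + d))
u(W) - 276622 = 0*(-14 + 0) - 276622 = 0*(-14) - 276622 = 0 - 276622 = -276622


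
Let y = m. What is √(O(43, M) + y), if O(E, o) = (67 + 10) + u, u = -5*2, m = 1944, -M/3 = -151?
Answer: √2011 ≈ 44.844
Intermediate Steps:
M = 453 (M = -3*(-151) = 453)
u = -10
O(E, o) = 67 (O(E, o) = (67 + 10) - 10 = 77 - 10 = 67)
y = 1944
√(O(43, M) + y) = √(67 + 1944) = √2011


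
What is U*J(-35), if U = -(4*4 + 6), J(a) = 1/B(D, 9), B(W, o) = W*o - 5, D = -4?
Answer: 22/41 ≈ 0.53658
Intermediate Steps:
B(W, o) = -5 + W*o
J(a) = -1/41 (J(a) = 1/(-5 - 4*9) = 1/(-5 - 36) = 1/(-41) = -1/41)
U = -22 (U = -(16 + 6) = -1*22 = -22)
U*J(-35) = -22*(-1/41) = 22/41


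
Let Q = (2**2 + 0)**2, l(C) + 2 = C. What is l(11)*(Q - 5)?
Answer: 99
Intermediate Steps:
l(C) = -2 + C
Q = 16 (Q = (4 + 0)**2 = 4**2 = 16)
l(11)*(Q - 5) = (-2 + 11)*(16 - 5) = 9*11 = 99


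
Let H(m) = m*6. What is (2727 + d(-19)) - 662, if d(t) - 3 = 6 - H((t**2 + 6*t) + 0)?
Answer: 592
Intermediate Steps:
H(m) = 6*m
d(t) = 9 - 36*t - 6*t**2 (d(t) = 3 + (6 - 6*((t**2 + 6*t) + 0)) = 3 + (6 - 6*(t**2 + 6*t)) = 3 + (6 - (6*t**2 + 36*t)) = 3 + (6 + (-36*t - 6*t**2)) = 3 + (6 - 36*t - 6*t**2) = 9 - 36*t - 6*t**2)
(2727 + d(-19)) - 662 = (2727 + (9 - 6*(-19)*(6 - 19))) - 662 = (2727 + (9 - 6*(-19)*(-13))) - 662 = (2727 + (9 - 1482)) - 662 = (2727 - 1473) - 662 = 1254 - 662 = 592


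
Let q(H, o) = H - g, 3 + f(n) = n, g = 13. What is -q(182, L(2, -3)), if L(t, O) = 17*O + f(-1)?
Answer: -169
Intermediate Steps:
f(n) = -3 + n
L(t, O) = -4 + 17*O (L(t, O) = 17*O + (-3 - 1) = 17*O - 4 = -4 + 17*O)
q(H, o) = -13 + H (q(H, o) = H - 1*13 = H - 13 = -13 + H)
-q(182, L(2, -3)) = -(-13 + 182) = -1*169 = -169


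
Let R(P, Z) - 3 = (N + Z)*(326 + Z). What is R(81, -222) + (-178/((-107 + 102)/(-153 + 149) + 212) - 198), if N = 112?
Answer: -9925367/853 ≈ -11636.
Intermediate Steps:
R(P, Z) = 3 + (112 + Z)*(326 + Z)
R(81, -222) + (-178/((-107 + 102)/(-153 + 149) + 212) - 198) = (36515 + (-222)² + 438*(-222)) + (-178/((-107 + 102)/(-153 + 149) + 212) - 198) = (36515 + 49284 - 97236) + (-178/(-5/(-4) + 212) - 198) = -11437 + (-178/(-5*(-¼) + 212) - 198) = -11437 + (-178/(5/4 + 212) - 198) = -11437 + (-178/853/4 - 198) = -11437 + (-178*4/853 - 198) = -11437 + (-712/853 - 198) = -11437 - 169606/853 = -9925367/853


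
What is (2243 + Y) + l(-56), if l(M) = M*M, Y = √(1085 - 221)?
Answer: 5379 + 12*√6 ≈ 5408.4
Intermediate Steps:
Y = 12*√6 (Y = √864 = 12*√6 ≈ 29.394)
l(M) = M²
(2243 + Y) + l(-56) = (2243 + 12*√6) + (-56)² = (2243 + 12*√6) + 3136 = 5379 + 12*√6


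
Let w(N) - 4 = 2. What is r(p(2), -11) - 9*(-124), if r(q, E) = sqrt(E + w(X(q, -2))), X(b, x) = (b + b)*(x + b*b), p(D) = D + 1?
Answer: 1116 + I*sqrt(5) ≈ 1116.0 + 2.2361*I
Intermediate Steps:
p(D) = 1 + D
X(b, x) = 2*b*(x + b**2) (X(b, x) = (2*b)*(x + b**2) = 2*b*(x + b**2))
w(N) = 6 (w(N) = 4 + 2 = 6)
r(q, E) = sqrt(6 + E) (r(q, E) = sqrt(E + 6) = sqrt(6 + E))
r(p(2), -11) - 9*(-124) = sqrt(6 - 11) - 9*(-124) = sqrt(-5) + 1116 = I*sqrt(5) + 1116 = 1116 + I*sqrt(5)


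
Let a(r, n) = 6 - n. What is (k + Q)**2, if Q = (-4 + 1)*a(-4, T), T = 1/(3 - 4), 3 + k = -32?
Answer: 3136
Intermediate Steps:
k = -35 (k = -3 - 32 = -35)
T = -1 (T = 1/(-1) = -1)
Q = -21 (Q = (-4 + 1)*(6 - 1*(-1)) = -3*(6 + 1) = -3*7 = -21)
(k + Q)**2 = (-35 - 21)**2 = (-56)**2 = 3136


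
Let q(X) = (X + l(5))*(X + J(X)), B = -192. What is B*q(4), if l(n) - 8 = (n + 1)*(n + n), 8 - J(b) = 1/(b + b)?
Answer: -164160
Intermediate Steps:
J(b) = 8 - 1/(2*b) (J(b) = 8 - 1/(b + b) = 8 - 1/(2*b))
l(n) = 8 + 2*n*(1 + n) (l(n) = 8 + (n + 1)*(n + n) = 8 + (1 + n)*(2*n) = 8 + 2*n*(1 + n))
q(X) = (68 + X)*(8 + X - 1/(2*X)) (q(X) = (X + (8 + 2*5 + 2*5²))*(X + (8 - 1/(2*X))) = (X + (8 + 10 + 2*25))*(8 + X - 1/(2*X)) = (X + (8 + 10 + 50))*(8 + X - 1/(2*X)) = (X + 68)*(8 + X - 1/(2*X)) = (68 + X)*(8 + X - 1/(2*X)))
B*q(4) = -192*(1087/2 + 4² - 34/4 + 76*4) = -192*(1087/2 + 16 - 34*¼ + 304) = -192*(1087/2 + 16 - 17/2 + 304) = -192*855 = -164160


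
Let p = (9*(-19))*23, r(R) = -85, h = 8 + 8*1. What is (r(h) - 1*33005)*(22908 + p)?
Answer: -627882750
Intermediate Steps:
h = 16 (h = 8 + 8 = 16)
p = -3933 (p = -171*23 = -3933)
(r(h) - 1*33005)*(22908 + p) = (-85 - 1*33005)*(22908 - 3933) = (-85 - 33005)*18975 = -33090*18975 = -627882750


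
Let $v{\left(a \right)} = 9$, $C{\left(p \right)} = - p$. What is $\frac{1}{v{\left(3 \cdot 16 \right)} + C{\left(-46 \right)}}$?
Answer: $\frac{1}{55} \approx 0.018182$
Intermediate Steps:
$\frac{1}{v{\left(3 \cdot 16 \right)} + C{\left(-46 \right)}} = \frac{1}{9 - -46} = \frac{1}{9 + 46} = \frac{1}{55}$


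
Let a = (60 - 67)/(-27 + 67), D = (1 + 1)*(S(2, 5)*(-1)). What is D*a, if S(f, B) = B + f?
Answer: 49/20 ≈ 2.4500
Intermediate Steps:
D = -14 (D = (1 + 1)*((5 + 2)*(-1)) = 2*(7*(-1)) = 2*(-7) = -14)
a = -7/40 ≈ -0.17500
D*a = -14*(-7/40) = 49/20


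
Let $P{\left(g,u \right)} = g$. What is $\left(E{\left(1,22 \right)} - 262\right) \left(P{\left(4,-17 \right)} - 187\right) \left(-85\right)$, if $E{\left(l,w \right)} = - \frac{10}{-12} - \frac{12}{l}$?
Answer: $- \frac{8498215}{2} \approx -4.2491 \cdot 10^{6}$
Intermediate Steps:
$E{\left(l,w \right)} = \frac{5}{6} - \frac{12}{l}$ ($E{\left(l,w \right)} = \left(-10\right) \left(- \frac{1}{12}\right) - \frac{12}{l} = \frac{5}{6} - \frac{12}{l}$)
$\left(E{\left(1,22 \right)} - 262\right) \left(P{\left(4,-17 \right)} - 187\right) \left(-85\right) = \left(\left(\frac{5}{6} - \frac{12}{1}\right) - 262\right) \left(4 - 187\right) \left(-85\right) = \left(\left(\frac{5}{6} - 12\right) - 262\right) \left(-183\right) \left(-85\right) = \left(- \frac{67}{6} - 262\right) \left(-183\right) \left(-85\right) = \left(- \frac{1639}{6}\right) \left(-183\right) \left(-85\right) = \frac{99979}{2} \left(-85\right) = - \frac{8498215}{2}$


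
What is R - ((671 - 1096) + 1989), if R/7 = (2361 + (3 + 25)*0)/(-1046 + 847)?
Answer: -327763/199 ≈ -1647.1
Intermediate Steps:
R = -16527/199 (R = 7*((2361 + (3 + 25)*0)/(-1046 + 847)) = 7*((2361 + 28*0)/(-199)) = 7*((2361 + 0)*(-1/199)) = 7*(2361*(-1/199)) = 7*(-2361/199) = -16527/199 ≈ -83.050)
R - ((671 - 1096) + 1989) = -16527/199 - ((671 - 1096) + 1989) = -16527/199 - (-425 + 1989) = -16527/199 - 1*1564 = -16527/199 - 1564 = -327763/199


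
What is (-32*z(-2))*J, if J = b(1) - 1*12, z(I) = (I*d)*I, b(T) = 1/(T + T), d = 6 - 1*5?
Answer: 1472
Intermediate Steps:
d = 1 (d = 6 - 5 = 1)
b(T) = 1/(2*T)
z(I) = I**2 (z(I) = (I*1)*I = I*I = I**2)
J = -23/2 (J = (1/2)/1 - 1*12 = (1/2)*1 - 12 = 1/2 - 12 = -23/2 ≈ -11.500)
(-32*z(-2))*J = -32*(-2)**2*(-23/2) = -32*4*(-23/2) = -128*(-23/2) = 1472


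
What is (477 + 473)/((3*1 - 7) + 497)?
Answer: 950/493 ≈ 1.9270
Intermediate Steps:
(477 + 473)/((3*1 - 7) + 497) = 950/((3 - 7) + 497) = 950/(-4 + 497) = 950/493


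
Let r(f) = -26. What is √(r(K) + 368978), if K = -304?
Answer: 2*√92238 ≈ 607.41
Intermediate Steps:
√(r(K) + 368978) = √(-26 + 368978) = √368952 = 2*√92238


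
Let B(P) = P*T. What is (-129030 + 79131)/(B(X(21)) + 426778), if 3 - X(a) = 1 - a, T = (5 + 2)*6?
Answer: -49899/427744 ≈ -0.11666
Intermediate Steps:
T = 42 (T = 7*6 = 42)
X(a) = 2 + a (X(a) = 3 - (1 - a) = 3 + (-1 + a) = 2 + a)
B(P) = 42*P (B(P) = P*42 = 42*P)
(-129030 + 79131)/(B(X(21)) + 426778) = (-129030 + 79131)/(42*(2 + 21) + 426778) = -49899/(42*23 + 426778) = -49899/(966 + 426778) = -49899/427744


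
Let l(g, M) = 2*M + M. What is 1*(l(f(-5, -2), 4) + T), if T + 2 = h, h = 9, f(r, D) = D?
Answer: 19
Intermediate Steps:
l(g, M) = 3*M
T = 7 (T = -2 + 9 = 7)
1*(l(f(-5, -2), 4) + T) = 1*(3*4 + 7) = 1*(12 + 7) = 1*19 = 19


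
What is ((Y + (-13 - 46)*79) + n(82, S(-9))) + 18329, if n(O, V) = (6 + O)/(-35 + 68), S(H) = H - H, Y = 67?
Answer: 41213/3 ≈ 13738.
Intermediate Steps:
S(H) = 0
n(O, V) = 2/11 + O/33 (n(O, V) = (6 + O)/33 = (6 + O)*(1/33) = 2/11 + O/33)
((Y + (-13 - 46)*79) + n(82, S(-9))) + 18329 = ((67 + (-13 - 46)*79) + (2/11 + (1/33)*82)) + 18329 = ((67 - 59*79) + (2/11 + 82/33)) + 18329 = ((67 - 4661) + 8/3) + 18329 = (-4594 + 8/3) + 18329 = -13774/3 + 18329 = 41213/3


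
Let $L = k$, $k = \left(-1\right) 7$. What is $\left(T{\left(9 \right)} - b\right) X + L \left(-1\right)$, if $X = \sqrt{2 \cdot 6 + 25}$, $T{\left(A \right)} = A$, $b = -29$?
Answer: $7 + 38 \sqrt{37} \approx 238.15$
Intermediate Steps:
$k = -7$
$L = -7$
$X = \sqrt{37}$ ($X = \sqrt{12 + 25} = \sqrt{37} \approx 6.0828$)
$\left(T{\left(9 \right)} - b\right) X + L \left(-1\right) = \left(9 - -29\right) \sqrt{37} - -7 = \left(9 + 29\right) \sqrt{37} + 7 = 38 \sqrt{37} + 7 = 7 + 38 \sqrt{37}$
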